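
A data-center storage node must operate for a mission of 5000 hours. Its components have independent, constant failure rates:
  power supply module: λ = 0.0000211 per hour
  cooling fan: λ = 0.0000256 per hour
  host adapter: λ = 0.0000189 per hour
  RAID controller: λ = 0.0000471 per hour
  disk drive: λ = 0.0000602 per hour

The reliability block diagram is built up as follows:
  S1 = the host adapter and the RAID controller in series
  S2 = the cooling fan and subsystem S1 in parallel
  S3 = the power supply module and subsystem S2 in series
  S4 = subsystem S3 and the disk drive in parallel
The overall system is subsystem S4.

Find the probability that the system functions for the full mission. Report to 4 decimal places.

R(power supply module) = exp(−0.0000211 × 5000) = 0.899874
R(cooling fan) = exp(−0.0000256 × 5000) = 0.879853
R(host adapter) = exp(−0.0000189 × 5000) = 0.909828
R(RAID controller) = exp(−0.0000471 × 5000) = 0.790176
R(disk drive) = exp(−0.0000602 × 5000) = 0.740078
Series (host adapter and RAID controller): 0.909828 × 0.790176 = 0.718924
Parallel (cooling fan and [0.718924]): 1 − (1 − 0.879853)(1 − 0.718924) = 0.966230
Series (power supply module and [0.966230]): 0.899874 × 0.966230 = 0.869485
Parallel ([0.869485] and disk drive): 1 − (1 − 0.869485)(1 − 0.740078) = 0.9661

0.9661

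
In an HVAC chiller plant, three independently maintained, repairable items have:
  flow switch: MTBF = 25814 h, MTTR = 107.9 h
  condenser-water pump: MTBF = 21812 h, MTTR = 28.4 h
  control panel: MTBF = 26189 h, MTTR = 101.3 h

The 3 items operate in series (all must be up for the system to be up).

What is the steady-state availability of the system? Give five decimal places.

0.99071

A(flow switch) = MTBF/(MTBF+MTTR) = 25814/(25814+107.9) = 0.995837
A(condenser-water pump) = MTBF/(MTBF+MTTR) = 21812/(21812+28.4) = 0.998700
A(control panel) = MTBF/(MTBF+MTTR) = 26189/(26189+101.3) = 0.996147
Series availability: 0.995837 × 0.998700 × 0.996147 = 0.99071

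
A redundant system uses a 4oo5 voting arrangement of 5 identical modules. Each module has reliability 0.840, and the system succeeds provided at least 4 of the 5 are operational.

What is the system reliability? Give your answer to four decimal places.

R = Σ_{i=4}^{5} C(5,i) p^i (1−p)^{5−i} with p = 0.840
C(5,4)·0.840^4·0.160^1 = 0.398297
C(5,5)·0.840^5·0.160^0 = 0.418212
Sum = 0.8165

0.8165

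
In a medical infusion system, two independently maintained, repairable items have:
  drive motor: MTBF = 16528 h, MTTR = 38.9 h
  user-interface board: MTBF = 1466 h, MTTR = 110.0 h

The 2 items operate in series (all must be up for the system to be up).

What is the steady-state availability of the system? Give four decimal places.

A(drive motor) = MTBF/(MTBF+MTTR) = 16528/(16528+38.9) = 0.997652
A(user-interface board) = MTBF/(MTBF+MTTR) = 1466/(1466+110.0) = 0.930203
Series availability: 0.997652 × 0.930203 = 0.9280

0.9280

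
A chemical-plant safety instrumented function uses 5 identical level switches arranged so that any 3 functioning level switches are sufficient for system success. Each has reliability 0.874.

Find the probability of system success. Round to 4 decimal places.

0.9836

R = Σ_{i=3}^{5} C(5,i) p^i (1−p)^{5−i} with p = 0.874
C(5,3)·0.874^3·0.126^2 = 0.105993
C(5,4)·0.874^4·0.126^1 = 0.367609
C(5,5)·0.874^5·0.126^0 = 0.509985
Sum = 0.9836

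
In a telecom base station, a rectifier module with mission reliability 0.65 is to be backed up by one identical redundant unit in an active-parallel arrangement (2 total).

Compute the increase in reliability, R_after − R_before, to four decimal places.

0.2275

R_before = 0.65
R_after = 1 − (1 − 0.65)^2 = 0.8775
ΔR = 0.8775 − 0.65 = 0.2275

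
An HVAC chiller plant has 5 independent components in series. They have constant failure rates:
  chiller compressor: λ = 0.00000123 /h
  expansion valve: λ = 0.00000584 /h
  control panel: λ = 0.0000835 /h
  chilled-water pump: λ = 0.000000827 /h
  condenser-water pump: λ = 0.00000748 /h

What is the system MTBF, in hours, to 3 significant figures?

Series of exponential components: λ_sys = Σ λ_i
λ_sys = 0.00000123 + 0.00000584 + 0.0000835 + 0.000000827 + 0.00000748 = 9.8877e-05 /h
MTBF = 1 / λ_sys = 10100 h

10100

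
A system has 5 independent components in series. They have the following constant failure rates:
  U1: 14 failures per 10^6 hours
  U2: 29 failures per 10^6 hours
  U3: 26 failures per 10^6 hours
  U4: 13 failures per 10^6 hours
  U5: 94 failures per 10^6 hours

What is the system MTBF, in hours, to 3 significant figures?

Series of exponential components: λ_sys = Σ λ_i
λ_sys = 0.000014 + 0.000029 + 0.000026 + 0.000013 + 0.000094 = 1.7600e-04 /h
MTBF = 1 / λ_sys = 5680 h

5680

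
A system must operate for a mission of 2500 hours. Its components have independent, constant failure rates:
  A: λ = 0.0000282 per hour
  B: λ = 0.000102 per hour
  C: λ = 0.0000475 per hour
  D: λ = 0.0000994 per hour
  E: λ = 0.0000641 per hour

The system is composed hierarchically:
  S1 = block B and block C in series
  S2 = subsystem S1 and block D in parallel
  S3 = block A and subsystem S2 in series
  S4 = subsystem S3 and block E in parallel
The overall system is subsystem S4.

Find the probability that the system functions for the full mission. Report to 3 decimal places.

R(A) = exp(−0.0000282 × 2500) = 0.93193
R(B) = exp(−0.000102 × 2500) = 0.77492
R(C) = exp(−0.0000475 × 2500) = 0.88803
R(D) = exp(−0.0000994 × 2500) = 0.77997
R(E) = exp(−0.0000641 × 2500) = 0.85193
Series (B and C): 0.77492 × 0.88803 = 0.68815
Parallel ([0.68815] and D): 1 − (1 − 0.68815)(1 − 0.77997) = 0.93138
Series (A and [0.93138]): 0.93193 × 0.93138 = 0.86798
Parallel ([0.86798] and E): 1 − (1 − 0.86798)(1 − 0.85193) = 0.980

0.980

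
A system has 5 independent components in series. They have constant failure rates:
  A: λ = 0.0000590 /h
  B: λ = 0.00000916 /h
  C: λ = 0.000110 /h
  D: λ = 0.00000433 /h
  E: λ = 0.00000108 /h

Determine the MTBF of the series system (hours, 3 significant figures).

Series of exponential components: λ_sys = Σ λ_i
λ_sys = 0.0000590 + 0.00000916 + 0.000110 + 0.00000433 + 0.00000108 = 1.8357e-04 /h
MTBF = 1 / λ_sys = 5450 h

5450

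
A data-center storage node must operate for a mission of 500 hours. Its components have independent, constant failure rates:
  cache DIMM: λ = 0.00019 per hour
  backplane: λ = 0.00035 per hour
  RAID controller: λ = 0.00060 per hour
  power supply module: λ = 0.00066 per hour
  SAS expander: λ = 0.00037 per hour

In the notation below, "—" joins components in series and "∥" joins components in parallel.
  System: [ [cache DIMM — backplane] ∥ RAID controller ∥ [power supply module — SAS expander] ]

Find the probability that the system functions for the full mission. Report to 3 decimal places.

R(cache DIMM) = exp(−0.00019 × 500) = 0.90937
R(backplane) = exp(−0.00035 × 500) = 0.83946
R(RAID controller) = exp(−0.00060 × 500) = 0.74082
R(power supply module) = exp(−0.00066 × 500) = 0.71892
R(SAS expander) = exp(−0.00037 × 500) = 0.83110
Series (cache DIMM and backplane): 0.90937 × 0.83946 = 0.76338
Series (power supply module and SAS expander): 0.71892 × 0.83110 = 0.59749
Parallel ([0.76338], RAID controller, and [0.59749]): 1 − (1 − 0.76338)(1 − 0.74082)(1 − 0.59749) = 0.975

0.975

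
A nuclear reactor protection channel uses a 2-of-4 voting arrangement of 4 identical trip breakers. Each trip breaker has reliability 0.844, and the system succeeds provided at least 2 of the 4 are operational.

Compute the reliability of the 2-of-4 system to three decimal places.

R = Σ_{i=2}^{4} C(4,i) p^i (1−p)^{4−i} with p = 0.844
C(4,2)·0.844^2·0.156^2 = 0.10401
C(4,3)·0.844^3·0.156^1 = 0.37516
C(4,4)·0.844^4·0.156^0 = 0.50742
Sum = 0.987

0.987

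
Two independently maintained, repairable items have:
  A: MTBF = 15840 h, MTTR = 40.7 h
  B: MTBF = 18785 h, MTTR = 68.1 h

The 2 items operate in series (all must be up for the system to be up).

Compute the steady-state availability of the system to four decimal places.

A(A) = MTBF/(MTBF+MTTR) = 15840/(15840+40.7) = 0.997437
A(B) = MTBF/(MTBF+MTTR) = 18785/(18785+68.1) = 0.996388
Series availability: 0.997437 × 0.996388 = 0.9938

0.9938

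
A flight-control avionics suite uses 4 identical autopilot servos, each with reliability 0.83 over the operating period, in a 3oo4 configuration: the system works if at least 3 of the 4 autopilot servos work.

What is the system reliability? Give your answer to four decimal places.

0.8634

R = Σ_{i=3}^{4} C(4,i) p^i (1−p)^{4−i} with p = 0.83
C(4,3)·0.83^3·0.17^1 = 0.388815
C(4,4)·0.83^4·0.17^0 = 0.474583
Sum = 0.8634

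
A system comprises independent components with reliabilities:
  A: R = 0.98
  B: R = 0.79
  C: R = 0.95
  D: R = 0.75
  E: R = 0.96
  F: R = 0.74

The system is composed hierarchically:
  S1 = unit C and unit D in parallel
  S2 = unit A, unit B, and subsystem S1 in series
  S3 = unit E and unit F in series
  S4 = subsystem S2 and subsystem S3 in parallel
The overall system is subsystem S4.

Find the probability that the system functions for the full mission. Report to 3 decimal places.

Parallel (C and D): 1 − (1 − 0.95000)(1 − 0.75000) = 0.98750
Series (A, B, and [0.98750]): 0.98000 × 0.79000 × 0.98750 = 0.76452
Series (E and F): 0.96000 × 0.74000 = 0.71040
Parallel ([0.76452] and [0.71040]): 1 − (1 − 0.76452)(1 − 0.71040) = 0.932

0.932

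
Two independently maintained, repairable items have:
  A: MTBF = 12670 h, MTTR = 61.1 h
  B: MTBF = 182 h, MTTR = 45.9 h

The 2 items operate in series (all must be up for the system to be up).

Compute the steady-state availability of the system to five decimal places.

0.79476

A(A) = MTBF/(MTBF+MTTR) = 12670/(12670+61.1) = 0.995201
A(B) = MTBF/(MTBF+MTTR) = 182/(182+45.9) = 0.798596
Series availability: 0.995201 × 0.798596 = 0.79476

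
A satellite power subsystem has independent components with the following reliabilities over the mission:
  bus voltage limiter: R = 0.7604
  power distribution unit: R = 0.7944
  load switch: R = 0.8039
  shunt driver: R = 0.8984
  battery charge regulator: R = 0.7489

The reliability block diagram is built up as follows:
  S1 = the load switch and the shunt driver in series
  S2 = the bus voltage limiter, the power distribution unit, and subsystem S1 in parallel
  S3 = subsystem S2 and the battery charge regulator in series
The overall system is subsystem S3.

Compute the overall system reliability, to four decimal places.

Series (load switch and shunt driver): 0.803900 × 0.898400 = 0.722224
Parallel (bus voltage limiter, power distribution unit, and [0.722224]): 1 − (1 − 0.760400)(1 − 0.794400)(1 − 0.722224) = 0.986316
Series ([0.986316] and battery charge regulator): 0.986316 × 0.748900 = 0.7387

0.7387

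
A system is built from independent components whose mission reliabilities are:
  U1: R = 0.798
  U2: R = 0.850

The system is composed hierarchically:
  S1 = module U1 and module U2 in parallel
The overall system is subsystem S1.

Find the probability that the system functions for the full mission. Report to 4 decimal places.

Parallel (U1 and U2): 1 − (1 − 0.798000)(1 − 0.850000) = 0.9697

0.9697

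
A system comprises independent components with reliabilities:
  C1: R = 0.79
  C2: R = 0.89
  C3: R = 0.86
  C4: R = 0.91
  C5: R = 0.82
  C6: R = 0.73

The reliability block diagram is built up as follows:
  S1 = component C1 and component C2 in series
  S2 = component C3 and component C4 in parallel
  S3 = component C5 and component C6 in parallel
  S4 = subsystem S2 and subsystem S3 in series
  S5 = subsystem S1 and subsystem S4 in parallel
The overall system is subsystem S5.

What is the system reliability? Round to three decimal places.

Series (C1 and C2): 0.79000 × 0.89000 = 0.70310
Parallel (C3 and C4): 1 − (1 − 0.86000)(1 − 0.91000) = 0.98740
Parallel (C5 and C6): 1 − (1 − 0.82000)(1 − 0.73000) = 0.95140
Series ([0.98740] and [0.95140]): 0.98740 × 0.95140 = 0.93941
Parallel ([0.70310] and [0.93941]): 1 − (1 − 0.70310)(1 − 0.93941) = 0.982

0.982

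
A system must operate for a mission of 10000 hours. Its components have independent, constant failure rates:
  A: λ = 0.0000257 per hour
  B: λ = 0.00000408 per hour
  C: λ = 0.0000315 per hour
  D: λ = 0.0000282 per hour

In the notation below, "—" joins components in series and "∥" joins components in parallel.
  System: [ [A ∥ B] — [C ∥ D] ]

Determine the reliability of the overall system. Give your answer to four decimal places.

R(A) = exp(−0.0000257 × 10000) = 0.773368
R(B) = exp(−0.00000408 × 10000) = 0.960021
R(C) = exp(−0.0000315 × 10000) = 0.729789
R(D) = exp(−0.0000282 × 10000) = 0.754274
Parallel (A and B): 1 − (1 − 0.773368)(1 − 0.960021) = 0.990939
Parallel (C and D): 1 − (1 − 0.729789)(1 − 0.754274) = 0.933602
Series ([0.990939] and [0.933602]): 0.990939 × 0.933602 = 0.9251

0.9251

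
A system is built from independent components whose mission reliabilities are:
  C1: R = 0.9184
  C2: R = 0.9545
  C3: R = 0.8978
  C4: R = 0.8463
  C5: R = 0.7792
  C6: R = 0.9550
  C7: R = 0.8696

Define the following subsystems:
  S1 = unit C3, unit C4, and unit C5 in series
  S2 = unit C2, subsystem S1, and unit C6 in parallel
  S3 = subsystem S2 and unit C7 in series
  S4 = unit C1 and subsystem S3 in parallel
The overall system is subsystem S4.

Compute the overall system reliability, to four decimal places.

Series (C3, C4, and C5): 0.897800 × 0.846300 × 0.779200 = 0.592043
Parallel (C2, [0.592043], and C6): 1 − (1 − 0.954500)(1 − 0.592043)(1 − 0.955000) = 0.999165
Series ([0.999165] and C7): 0.999165 × 0.869600 = 0.868874
Parallel (C1 and [0.868874]): 1 − (1 − 0.918400)(1 − 0.868874) = 0.9893

0.9893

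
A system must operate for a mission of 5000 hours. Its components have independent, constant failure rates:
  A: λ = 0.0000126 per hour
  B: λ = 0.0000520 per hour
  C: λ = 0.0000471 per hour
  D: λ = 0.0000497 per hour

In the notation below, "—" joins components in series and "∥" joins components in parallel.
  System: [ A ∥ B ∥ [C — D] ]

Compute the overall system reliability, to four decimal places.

0.9946

R(A) = exp(−0.0000126 × 5000) = 0.938943
R(B) = exp(−0.0000520 × 5000) = 0.771052
R(C) = exp(−0.0000471 × 5000) = 0.790176
R(D) = exp(−0.0000497 × 5000) = 0.779970
Series (C and D): 0.790176 × 0.779970 = 0.616314
Parallel (A, B, and [0.616314]): 1 − (1 − 0.938943)(1 − 0.771052)(1 − 0.616314) = 0.9946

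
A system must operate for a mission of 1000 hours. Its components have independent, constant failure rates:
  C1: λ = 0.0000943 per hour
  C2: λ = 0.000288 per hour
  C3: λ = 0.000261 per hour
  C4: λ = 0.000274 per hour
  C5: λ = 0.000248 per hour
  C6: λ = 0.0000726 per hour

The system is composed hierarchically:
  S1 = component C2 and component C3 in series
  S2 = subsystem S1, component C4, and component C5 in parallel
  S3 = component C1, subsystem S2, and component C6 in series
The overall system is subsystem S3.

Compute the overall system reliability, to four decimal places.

R(C1) = exp(−0.0000943 × 1000) = 0.910010
R(C2) = exp(−0.000288 × 1000) = 0.749762
R(C3) = exp(−0.000261 × 1000) = 0.770281
R(C4) = exp(−0.000274 × 1000) = 0.760332
R(C5) = exp(−0.000248 × 1000) = 0.780360
R(C6) = exp(−0.0000726 × 1000) = 0.929973
Series (C2 and C3): 0.749762 × 0.770281 = 0.577527
Parallel ([0.577527], C4, and C5): 1 − (1 − 0.577527)(1 − 0.760332)(1 − 0.780360) = 0.977761
Series (C1, [0.977761], and C6): 0.910010 × 0.977761 × 0.929973 = 0.8275

0.8275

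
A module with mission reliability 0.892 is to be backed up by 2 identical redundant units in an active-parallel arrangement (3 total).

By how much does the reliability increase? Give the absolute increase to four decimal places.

0.1067

R_before = 0.892
R_after = 1 − (1 − 0.892)^3 = 0.9987
ΔR = 0.9987 − 0.892 = 0.1067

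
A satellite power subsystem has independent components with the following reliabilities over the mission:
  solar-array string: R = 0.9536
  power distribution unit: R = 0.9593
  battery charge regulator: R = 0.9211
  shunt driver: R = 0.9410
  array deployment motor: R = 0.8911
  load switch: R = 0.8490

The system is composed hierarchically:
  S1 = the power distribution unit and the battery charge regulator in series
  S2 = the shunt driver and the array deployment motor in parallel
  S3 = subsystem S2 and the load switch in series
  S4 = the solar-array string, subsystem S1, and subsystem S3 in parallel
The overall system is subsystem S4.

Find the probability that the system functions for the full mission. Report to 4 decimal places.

0.9992

Series (power distribution unit and battery charge regulator): 0.959300 × 0.921100 = 0.883611
Parallel (shunt driver and array deployment motor): 1 − (1 − 0.941000)(1 − 0.891100) = 0.993575
Series ([0.993575] and load switch): 0.993575 × 0.849000 = 0.843545
Parallel (solar-array string, [0.883611], and [0.843545]): 1 − (1 − 0.953600)(1 − 0.883611)(1 − 0.843545) = 0.9992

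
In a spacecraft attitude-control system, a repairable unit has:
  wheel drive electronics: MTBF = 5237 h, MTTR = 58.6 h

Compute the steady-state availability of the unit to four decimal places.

0.9889

A(wheel drive electronics) = MTBF/(MTBF+MTTR) = 5237/(5237+58.6) = 0.9889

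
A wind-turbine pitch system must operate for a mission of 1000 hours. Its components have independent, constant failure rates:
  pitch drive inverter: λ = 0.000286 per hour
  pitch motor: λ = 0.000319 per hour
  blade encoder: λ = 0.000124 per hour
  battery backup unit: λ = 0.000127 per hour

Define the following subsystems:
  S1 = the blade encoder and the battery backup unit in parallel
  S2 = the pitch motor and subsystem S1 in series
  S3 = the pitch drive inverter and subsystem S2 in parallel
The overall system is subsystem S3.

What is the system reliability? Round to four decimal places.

R(pitch drive inverter) = exp(−0.000286 × 1000) = 0.751263
R(pitch motor) = exp(−0.000319 × 1000) = 0.726876
R(blade encoder) = exp(−0.000124 × 1000) = 0.883380
R(battery backup unit) = exp(−0.000127 × 1000) = 0.880734
Parallel (blade encoder and battery backup unit): 1 − (1 − 0.883380)(1 − 0.880734) = 0.986091
Series (pitch motor and [0.986091]): 0.726876 × 0.986091 = 0.716766
Parallel (pitch drive inverter and [0.716766]): 1 − (1 − 0.751263)(1 − 0.716766) = 0.9295

0.9295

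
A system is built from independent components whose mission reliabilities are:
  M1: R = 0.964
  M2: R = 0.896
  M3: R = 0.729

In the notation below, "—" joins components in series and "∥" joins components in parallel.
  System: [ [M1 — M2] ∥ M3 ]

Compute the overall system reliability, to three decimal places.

0.963

Series (M1 and M2): 0.96400 × 0.89600 = 0.86374
Parallel ([0.86374] and M3): 1 − (1 − 0.86374)(1 − 0.72900) = 0.963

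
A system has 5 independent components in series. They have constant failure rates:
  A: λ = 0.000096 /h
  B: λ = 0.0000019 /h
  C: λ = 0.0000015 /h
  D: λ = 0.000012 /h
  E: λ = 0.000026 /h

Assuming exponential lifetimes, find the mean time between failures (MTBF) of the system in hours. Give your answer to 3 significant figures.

7280

Series of exponential components: λ_sys = Σ λ_i
λ_sys = 0.000096 + 0.0000019 + 0.0000015 + 0.000012 + 0.000026 = 1.3740e-04 /h
MTBF = 1 / λ_sys = 7280 h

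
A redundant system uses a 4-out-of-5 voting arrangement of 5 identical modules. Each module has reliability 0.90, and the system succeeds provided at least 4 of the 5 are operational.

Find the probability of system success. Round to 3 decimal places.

R = Σ_{i=4}^{5} C(5,i) p^i (1−p)^{5−i} with p = 0.90
C(5,4)·0.90^4·0.10^1 = 0.32805
C(5,5)·0.90^5·0.10^0 = 0.59049
Sum = 0.919

0.919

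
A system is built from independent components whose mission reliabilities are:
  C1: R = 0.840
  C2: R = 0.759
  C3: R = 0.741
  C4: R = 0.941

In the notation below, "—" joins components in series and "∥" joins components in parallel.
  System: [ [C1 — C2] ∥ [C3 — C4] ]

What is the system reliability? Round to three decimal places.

0.890

Series (C1 and C2): 0.84000 × 0.75900 = 0.63756
Series (C3 and C4): 0.74100 × 0.94100 = 0.69728
Parallel ([0.63756] and [0.69728]): 1 − (1 − 0.63756)(1 − 0.69728) = 0.890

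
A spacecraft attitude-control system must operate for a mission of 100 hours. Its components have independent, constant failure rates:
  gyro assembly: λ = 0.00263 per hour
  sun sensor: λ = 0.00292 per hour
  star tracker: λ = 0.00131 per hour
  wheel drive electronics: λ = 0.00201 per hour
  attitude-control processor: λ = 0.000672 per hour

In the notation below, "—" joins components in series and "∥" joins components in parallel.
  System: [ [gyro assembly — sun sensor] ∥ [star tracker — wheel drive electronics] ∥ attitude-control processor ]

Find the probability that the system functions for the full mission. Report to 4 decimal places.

R(gyro assembly) = exp(−0.00263 × 100) = 0.768742
R(sun sensor) = exp(−0.00292 × 100) = 0.746769
R(star tracker) = exp(−0.00131 × 100) = 0.877218
R(wheel drive electronics) = exp(−0.00201 × 100) = 0.817912
R(attitude-control processor) = exp(−0.000672 × 100) = 0.935008
Series (gyro assembly and sun sensor): 0.768742 × 0.746769 = 0.574073
Series (star tracker and wheel drive electronics): 0.877218 × 0.817912 = 0.717487
Parallel ([0.574073], [0.717487], and attitude-control processor): 1 − (1 − 0.574073)(1 − 0.717487)(1 − 0.935008) = 0.9922

0.9922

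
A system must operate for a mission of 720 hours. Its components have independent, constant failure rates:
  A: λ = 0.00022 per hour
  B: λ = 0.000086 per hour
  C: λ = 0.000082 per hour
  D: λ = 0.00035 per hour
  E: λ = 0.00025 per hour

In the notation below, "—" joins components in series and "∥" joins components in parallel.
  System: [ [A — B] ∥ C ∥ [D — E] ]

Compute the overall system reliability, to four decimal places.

0.9960

R(A) = exp(−0.00022 × 720) = 0.853508
R(B) = exp(−0.000086 × 720) = 0.939958
R(C) = exp(−0.000082 × 720) = 0.942669
R(D) = exp(−0.00035 × 720) = 0.777245
R(E) = exp(−0.00025 × 720) = 0.835270
Series (A and B): 0.853508 × 0.939958 = 0.802262
Series (D and E): 0.777245 × 0.835270 = 0.649209
Parallel ([0.802262], C, and [0.649209]): 1 − (1 − 0.802262)(1 − 0.942669)(1 − 0.649209) = 0.9960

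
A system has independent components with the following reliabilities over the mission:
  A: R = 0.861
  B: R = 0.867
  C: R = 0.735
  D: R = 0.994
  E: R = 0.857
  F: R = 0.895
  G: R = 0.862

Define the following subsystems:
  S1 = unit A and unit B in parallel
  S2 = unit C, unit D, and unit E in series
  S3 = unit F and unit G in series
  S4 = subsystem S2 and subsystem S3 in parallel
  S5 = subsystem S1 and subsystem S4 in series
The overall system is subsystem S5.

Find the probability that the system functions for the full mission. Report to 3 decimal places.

Parallel (A and B): 1 − (1 − 0.86100)(1 − 0.86700) = 0.98151
Series (C, D, and E): 0.73500 × 0.99400 × 0.85700 = 0.62612
Series (F and G): 0.89500 × 0.86200 = 0.77149
Parallel ([0.62612] and [0.77149]): 1 − (1 − 0.62612)(1 − 0.77149) = 0.91456
Series ([0.98151] and [0.91456]): 0.98151 × 0.91456 = 0.898

0.898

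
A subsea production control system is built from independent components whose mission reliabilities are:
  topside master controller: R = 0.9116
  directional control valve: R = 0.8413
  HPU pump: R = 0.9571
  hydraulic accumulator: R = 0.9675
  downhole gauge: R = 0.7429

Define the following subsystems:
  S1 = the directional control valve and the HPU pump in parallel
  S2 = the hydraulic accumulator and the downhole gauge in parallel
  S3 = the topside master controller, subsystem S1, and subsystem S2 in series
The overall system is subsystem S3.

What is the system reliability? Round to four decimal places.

0.8978

Parallel (directional control valve and HPU pump): 1 − (1 − 0.841300)(1 − 0.957100) = 0.993192
Parallel (hydraulic accumulator and downhole gauge): 1 − (1 − 0.967500)(1 − 0.742900) = 0.991644
Series (topside master controller, [0.993192], and [0.991644]): 0.911600 × 0.993192 × 0.991644 = 0.8978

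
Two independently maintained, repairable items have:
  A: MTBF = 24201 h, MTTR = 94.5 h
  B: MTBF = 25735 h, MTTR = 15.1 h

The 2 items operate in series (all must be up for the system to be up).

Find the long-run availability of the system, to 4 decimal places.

A(A) = MTBF/(MTBF+MTTR) = 24201/(24201+94.5) = 0.996110
A(B) = MTBF/(MTBF+MTTR) = 25735/(25735+15.1) = 0.999414
Series availability: 0.996110 × 0.999414 = 0.9955

0.9955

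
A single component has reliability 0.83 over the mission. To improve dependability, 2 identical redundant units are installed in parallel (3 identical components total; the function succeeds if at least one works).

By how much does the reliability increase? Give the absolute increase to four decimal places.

R_before = 0.83
R_after = 1 − (1 − 0.83)^3 = 0.9951
ΔR = 0.9951 − 0.83 = 0.1651

0.1651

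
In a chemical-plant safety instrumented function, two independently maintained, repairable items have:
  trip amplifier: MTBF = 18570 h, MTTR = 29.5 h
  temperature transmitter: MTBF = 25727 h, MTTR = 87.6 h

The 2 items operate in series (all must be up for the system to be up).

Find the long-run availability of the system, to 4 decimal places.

A(trip amplifier) = MTBF/(MTBF+MTTR) = 18570/(18570+29.5) = 0.998414
A(temperature transmitter) = MTBF/(MTBF+MTTR) = 25727/(25727+87.6) = 0.996607
Series availability: 0.998414 × 0.996607 = 0.9950

0.9950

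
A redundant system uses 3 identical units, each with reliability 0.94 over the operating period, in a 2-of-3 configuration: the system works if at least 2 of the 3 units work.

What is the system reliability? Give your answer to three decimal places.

R = Σ_{i=2}^{3} C(3,i) p^i (1−p)^{3−i} with p = 0.94
C(3,2)·0.94^2·0.06^1 = 0.15905
C(3,3)·0.94^3·0.06^0 = 0.83058
Sum = 0.990

0.990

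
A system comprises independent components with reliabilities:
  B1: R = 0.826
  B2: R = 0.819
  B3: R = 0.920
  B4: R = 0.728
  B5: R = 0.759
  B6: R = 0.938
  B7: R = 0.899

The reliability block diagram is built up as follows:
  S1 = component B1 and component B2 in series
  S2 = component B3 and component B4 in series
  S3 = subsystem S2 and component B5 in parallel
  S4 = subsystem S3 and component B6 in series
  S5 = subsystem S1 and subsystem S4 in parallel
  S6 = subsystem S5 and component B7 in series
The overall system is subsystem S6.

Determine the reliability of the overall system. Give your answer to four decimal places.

Series (B1 and B2): 0.826000 × 0.819000 = 0.676494
Series (B3 and B4): 0.920000 × 0.728000 = 0.669760
Parallel ([0.669760] and B5): 1 − (1 − 0.669760)(1 − 0.759000) = 0.920412
Series ([0.920412] and B6): 0.920412 × 0.938000 = 0.863346
Parallel ([0.676494] and [0.863346]): 1 − (1 − 0.676494)(1 − 0.863346) = 0.955792
Series ([0.955792] and B7): 0.955792 × 0.899000 = 0.8593

0.8593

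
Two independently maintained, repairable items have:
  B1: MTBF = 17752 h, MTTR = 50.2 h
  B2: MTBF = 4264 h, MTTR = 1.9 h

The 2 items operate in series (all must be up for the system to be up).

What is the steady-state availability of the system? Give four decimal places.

A(B1) = MTBF/(MTBF+MTTR) = 17752/(17752+50.2) = 0.997180
A(B2) = MTBF/(MTBF+MTTR) = 4264/(4264+1.9) = 0.999555
Series availability: 0.997180 × 0.999555 = 0.9967

0.9967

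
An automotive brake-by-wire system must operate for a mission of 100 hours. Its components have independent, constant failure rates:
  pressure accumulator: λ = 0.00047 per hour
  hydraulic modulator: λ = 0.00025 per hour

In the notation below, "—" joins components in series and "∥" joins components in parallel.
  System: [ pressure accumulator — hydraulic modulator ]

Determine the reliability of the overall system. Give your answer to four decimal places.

R(pressure accumulator) = exp(−0.00047 × 100) = 0.954087
R(hydraulic modulator) = exp(−0.00025 × 100) = 0.975310
Series (pressure accumulator and hydraulic modulator): 0.954087 × 0.975310 = 0.9305

0.9305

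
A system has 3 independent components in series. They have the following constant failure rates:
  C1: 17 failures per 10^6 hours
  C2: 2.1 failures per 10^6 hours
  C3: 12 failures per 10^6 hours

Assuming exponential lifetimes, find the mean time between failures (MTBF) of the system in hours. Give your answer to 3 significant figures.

Series of exponential components: λ_sys = Σ λ_i
λ_sys = 0.000017 + 0.0000021 + 0.000012 = 3.1100e-05 /h
MTBF = 1 / λ_sys = 32200 h

32200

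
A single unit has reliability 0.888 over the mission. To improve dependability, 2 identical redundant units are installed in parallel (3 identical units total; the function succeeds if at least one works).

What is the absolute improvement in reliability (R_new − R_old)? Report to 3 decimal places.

R_before = 0.888
R_after = 1 − (1 − 0.888)^3 = 0.999
ΔR = 0.999 − 0.888 = 0.111

0.111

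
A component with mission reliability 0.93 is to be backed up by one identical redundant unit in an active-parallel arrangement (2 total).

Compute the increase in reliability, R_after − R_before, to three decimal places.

0.065

R_before = 0.93
R_after = 1 − (1 − 0.93)^2 = 0.995
ΔR = 0.995 − 0.93 = 0.065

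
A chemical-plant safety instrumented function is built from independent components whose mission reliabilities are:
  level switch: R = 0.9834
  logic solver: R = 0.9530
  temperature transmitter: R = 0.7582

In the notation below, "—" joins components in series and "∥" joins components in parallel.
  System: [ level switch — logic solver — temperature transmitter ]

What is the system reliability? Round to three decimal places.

Series (level switch, logic solver, and temperature transmitter): 0.98340 × 0.95300 × 0.75820 = 0.711

0.711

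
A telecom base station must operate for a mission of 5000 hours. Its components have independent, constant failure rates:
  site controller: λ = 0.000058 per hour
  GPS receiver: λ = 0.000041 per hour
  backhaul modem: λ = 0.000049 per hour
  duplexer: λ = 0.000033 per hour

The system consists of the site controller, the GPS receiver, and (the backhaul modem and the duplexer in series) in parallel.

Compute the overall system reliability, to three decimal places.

R(site controller) = exp(−0.000058 × 5000) = 0.74826
R(GPS receiver) = exp(−0.000041 × 5000) = 0.81465
R(backhaul modem) = exp(−0.000049 × 5000) = 0.78270
R(duplexer) = exp(−0.000033 × 5000) = 0.84789
Series (backhaul modem and duplexer): 0.78270 × 0.84789 = 0.66364
Parallel (site controller, GPS receiver, and [0.66364]): 1 − (1 − 0.74826)(1 − 0.81465)(1 − 0.66364) = 0.984

0.984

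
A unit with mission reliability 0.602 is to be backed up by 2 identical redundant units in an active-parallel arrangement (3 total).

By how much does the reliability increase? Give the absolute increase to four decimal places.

R_before = 0.602
R_after = 1 − (1 − 0.602)^3 = 0.9370
ΔR = 0.9370 − 0.602 = 0.3350

0.3350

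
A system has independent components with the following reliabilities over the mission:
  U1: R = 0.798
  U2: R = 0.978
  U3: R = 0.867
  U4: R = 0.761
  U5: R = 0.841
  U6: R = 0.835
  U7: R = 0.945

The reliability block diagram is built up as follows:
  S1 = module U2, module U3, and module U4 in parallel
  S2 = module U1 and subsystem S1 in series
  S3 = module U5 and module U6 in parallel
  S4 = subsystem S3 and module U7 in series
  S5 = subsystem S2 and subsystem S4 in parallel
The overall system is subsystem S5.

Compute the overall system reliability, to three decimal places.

0.984

Parallel (U2, U3, and U4): 1 − (1 − 0.97800)(1 − 0.86700)(1 − 0.76100) = 0.99930
Series (U1 and [0.99930]): 0.79800 × 0.99930 = 0.79744
Parallel (U5 and U6): 1 − (1 − 0.84100)(1 − 0.83500) = 0.97377
Series ([0.97377] and U7): 0.97377 × 0.94500 = 0.92021
Parallel ([0.79744] and [0.92021]): 1 − (1 − 0.79744)(1 − 0.92021) = 0.984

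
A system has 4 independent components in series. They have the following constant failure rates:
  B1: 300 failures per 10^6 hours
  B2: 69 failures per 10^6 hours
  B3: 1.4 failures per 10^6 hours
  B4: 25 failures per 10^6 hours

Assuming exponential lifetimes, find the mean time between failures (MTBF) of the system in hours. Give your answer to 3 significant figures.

Series of exponential components: λ_sys = Σ λ_i
λ_sys = 0.00030 + 0.000069 + 0.0000014 + 0.000025 = 3.9540e-04 /h
MTBF = 1 / λ_sys = 2530 h

2530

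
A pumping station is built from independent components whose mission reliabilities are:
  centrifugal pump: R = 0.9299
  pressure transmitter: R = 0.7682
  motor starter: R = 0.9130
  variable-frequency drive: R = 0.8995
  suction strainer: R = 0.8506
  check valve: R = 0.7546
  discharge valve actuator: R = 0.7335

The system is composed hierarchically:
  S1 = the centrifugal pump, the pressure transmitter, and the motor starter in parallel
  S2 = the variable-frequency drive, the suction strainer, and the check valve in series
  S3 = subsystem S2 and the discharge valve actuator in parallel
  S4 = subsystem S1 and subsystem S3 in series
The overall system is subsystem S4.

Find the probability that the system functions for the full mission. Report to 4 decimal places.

0.8861

Parallel (centrifugal pump, pressure transmitter, and motor starter): 1 − (1 − 0.929900)(1 − 0.768200)(1 − 0.913000) = 0.998586
Series (variable-frequency drive, suction strainer, and check valve): 0.899500 × 0.850600 × 0.754600 = 0.577356
Parallel ([0.577356] and discharge valve actuator): 1 − (1 − 0.577356)(1 − 0.733500) = 0.887365
Series ([0.998586] and [0.887365]): 0.998586 × 0.887365 = 0.8861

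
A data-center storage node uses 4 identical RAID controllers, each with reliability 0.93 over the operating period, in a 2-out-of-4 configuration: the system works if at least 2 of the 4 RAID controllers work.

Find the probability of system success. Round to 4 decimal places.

0.9987

R = Σ_{i=2}^{4} C(4,i) p^i (1−p)^{4−i} with p = 0.93
C(4,2)·0.93^2·0.07^2 = 0.025428
C(4,3)·0.93^3·0.07^1 = 0.225220
C(4,4)·0.93^4·0.07^0 = 0.748052
Sum = 0.9987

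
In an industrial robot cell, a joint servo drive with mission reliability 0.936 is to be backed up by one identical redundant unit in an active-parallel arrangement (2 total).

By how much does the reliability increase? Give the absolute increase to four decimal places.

R_before = 0.936
R_after = 1 − (1 − 0.936)^2 = 0.9959
ΔR = 0.9959 − 0.936 = 0.0599

0.0599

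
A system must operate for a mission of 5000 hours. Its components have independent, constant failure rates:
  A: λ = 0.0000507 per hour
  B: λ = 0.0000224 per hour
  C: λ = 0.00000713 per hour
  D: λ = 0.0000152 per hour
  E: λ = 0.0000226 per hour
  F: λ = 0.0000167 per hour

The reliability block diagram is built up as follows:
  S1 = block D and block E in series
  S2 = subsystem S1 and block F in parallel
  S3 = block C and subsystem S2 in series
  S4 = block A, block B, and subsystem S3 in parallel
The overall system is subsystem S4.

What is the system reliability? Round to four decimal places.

0.9989

R(A) = exp(−0.0000507 × 5000) = 0.776080
R(B) = exp(−0.0000224 × 5000) = 0.894044
R(C) = exp(−0.00000713 × 5000) = 0.964978
R(D) = exp(−0.0000152 × 5000) = 0.926816
R(E) = exp(−0.0000226 × 5000) = 0.893151
R(F) = exp(−0.0000167 × 5000) = 0.919891
Series (D and E): 0.926816 × 0.893151 = 0.827787
Parallel ([0.827787] and F): 1 − (1 − 0.827787)(1 − 0.919891) = 0.986204
Series (C and [0.986204]): 0.964978 × 0.986204 = 0.951665
Parallel (A, B, and [0.951665]): 1 − (1 − 0.776080)(1 − 0.894044)(1 − 0.951665) = 0.9989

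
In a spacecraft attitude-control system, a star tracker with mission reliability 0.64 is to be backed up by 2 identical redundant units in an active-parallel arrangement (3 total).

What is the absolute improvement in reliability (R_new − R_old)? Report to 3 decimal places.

0.313

R_before = 0.64
R_after = 1 − (1 − 0.64)^3 = 0.953
ΔR = 0.953 − 0.64 = 0.313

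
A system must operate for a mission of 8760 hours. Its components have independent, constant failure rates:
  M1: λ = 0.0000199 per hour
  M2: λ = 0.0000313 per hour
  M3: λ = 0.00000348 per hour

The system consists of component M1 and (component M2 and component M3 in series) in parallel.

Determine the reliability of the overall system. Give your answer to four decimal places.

R(M1) = exp(−0.0000199 × 8760) = 0.840025
R(M2) = exp(−0.0000313 × 8760) = 0.760189
R(M3) = exp(−0.00000348 × 8760) = 0.969975
Series (M2 and M3): 0.760189 × 0.969975 = 0.737364
Parallel (M1 and [0.737364]): 1 − (1 − 0.840025)(1 − 0.737364) = 0.9580

0.9580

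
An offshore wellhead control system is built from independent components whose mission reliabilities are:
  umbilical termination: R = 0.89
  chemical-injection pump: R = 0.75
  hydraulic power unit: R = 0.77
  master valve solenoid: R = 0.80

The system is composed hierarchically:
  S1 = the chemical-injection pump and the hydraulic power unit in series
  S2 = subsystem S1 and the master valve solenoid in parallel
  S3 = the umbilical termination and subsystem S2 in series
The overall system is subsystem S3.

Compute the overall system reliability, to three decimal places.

0.815

Series (chemical-injection pump and hydraulic power unit): 0.75000 × 0.77000 = 0.57750
Parallel ([0.57750] and master valve solenoid): 1 − (1 − 0.57750)(1 − 0.80000) = 0.91550
Series (umbilical termination and [0.91550]): 0.89000 × 0.91550 = 0.815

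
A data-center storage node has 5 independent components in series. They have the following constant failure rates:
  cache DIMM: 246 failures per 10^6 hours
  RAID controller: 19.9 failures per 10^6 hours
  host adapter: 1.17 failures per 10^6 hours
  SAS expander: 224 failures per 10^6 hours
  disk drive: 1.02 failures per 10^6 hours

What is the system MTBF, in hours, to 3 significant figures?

Series of exponential components: λ_sys = Σ λ_i
λ_sys = 0.000246 + 0.0000199 + 0.00000117 + 0.000224 + 0.00000102 = 4.9209e-04 /h
MTBF = 1 / λ_sys = 2030 h

2030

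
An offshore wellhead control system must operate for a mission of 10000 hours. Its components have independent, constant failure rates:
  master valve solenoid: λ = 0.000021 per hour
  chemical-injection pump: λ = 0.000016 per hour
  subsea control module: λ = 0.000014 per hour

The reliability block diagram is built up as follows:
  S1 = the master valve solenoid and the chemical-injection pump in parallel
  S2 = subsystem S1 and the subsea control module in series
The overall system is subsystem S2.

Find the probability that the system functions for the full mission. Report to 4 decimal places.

R(master valve solenoid) = exp(−0.000021 × 10000) = 0.810584
R(chemical-injection pump) = exp(−0.000016 × 10000) = 0.852144
R(subsea control module) = exp(−0.000014 × 10000) = 0.869358
Parallel (master valve solenoid and chemical-injection pump): 1 − (1 − 0.810584)(1 − 0.852144) = 0.971994
Series ([0.971994] and subsea control module): 0.971994 × 0.869358 = 0.8450

0.8450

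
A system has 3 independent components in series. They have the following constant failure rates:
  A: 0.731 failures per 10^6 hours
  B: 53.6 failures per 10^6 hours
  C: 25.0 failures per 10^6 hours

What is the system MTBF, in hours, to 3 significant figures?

12600

Series of exponential components: λ_sys = Σ λ_i
λ_sys = 0.000000731 + 0.0000536 + 0.0000250 = 7.9331e-05 /h
MTBF = 1 / λ_sys = 12600 h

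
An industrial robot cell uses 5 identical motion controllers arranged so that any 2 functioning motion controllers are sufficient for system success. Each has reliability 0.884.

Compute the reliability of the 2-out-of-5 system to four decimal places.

0.9992

R = Σ_{i=2}^{5} C(5,i) p^i (1−p)^{5−i} with p = 0.884
C(5,2)·0.884^2·0.116^3 = 0.012198
C(5,3)·0.884^3·0.116^2 = 0.092955
C(5,4)·0.884^4·0.116^1 = 0.354191
C(5,5)·0.884^5·0.116^0 = 0.539835
Sum = 0.9992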